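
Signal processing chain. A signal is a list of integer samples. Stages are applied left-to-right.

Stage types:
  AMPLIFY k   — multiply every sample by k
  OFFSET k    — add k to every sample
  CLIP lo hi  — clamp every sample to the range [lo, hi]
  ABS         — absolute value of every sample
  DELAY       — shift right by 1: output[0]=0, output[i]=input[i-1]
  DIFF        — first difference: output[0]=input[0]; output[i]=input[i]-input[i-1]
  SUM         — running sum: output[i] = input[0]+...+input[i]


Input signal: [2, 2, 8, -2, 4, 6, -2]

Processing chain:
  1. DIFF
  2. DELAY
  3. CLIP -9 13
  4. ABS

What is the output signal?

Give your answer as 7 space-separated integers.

Input: [2, 2, 8, -2, 4, 6, -2]
Stage 1 (DIFF): s[0]=2, 2-2=0, 8-2=6, -2-8=-10, 4--2=6, 6-4=2, -2-6=-8 -> [2, 0, 6, -10, 6, 2, -8]
Stage 2 (DELAY): [0, 2, 0, 6, -10, 6, 2] = [0, 2, 0, 6, -10, 6, 2] -> [0, 2, 0, 6, -10, 6, 2]
Stage 3 (CLIP -9 13): clip(0,-9,13)=0, clip(2,-9,13)=2, clip(0,-9,13)=0, clip(6,-9,13)=6, clip(-10,-9,13)=-9, clip(6,-9,13)=6, clip(2,-9,13)=2 -> [0, 2, 0, 6, -9, 6, 2]
Stage 4 (ABS): |0|=0, |2|=2, |0|=0, |6|=6, |-9|=9, |6|=6, |2|=2 -> [0, 2, 0, 6, 9, 6, 2]

Answer: 0 2 0 6 9 6 2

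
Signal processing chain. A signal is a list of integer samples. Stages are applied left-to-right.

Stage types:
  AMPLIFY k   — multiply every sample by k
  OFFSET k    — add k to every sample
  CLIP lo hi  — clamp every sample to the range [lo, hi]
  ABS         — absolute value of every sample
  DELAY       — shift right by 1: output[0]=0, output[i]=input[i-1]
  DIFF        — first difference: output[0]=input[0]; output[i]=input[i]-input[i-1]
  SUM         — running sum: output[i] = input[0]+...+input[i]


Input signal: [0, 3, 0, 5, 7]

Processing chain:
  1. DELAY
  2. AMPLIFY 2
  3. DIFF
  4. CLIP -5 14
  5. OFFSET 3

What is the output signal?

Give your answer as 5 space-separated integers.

Answer: 3 3 9 -2 13

Derivation:
Input: [0, 3, 0, 5, 7]
Stage 1 (DELAY): [0, 0, 3, 0, 5] = [0, 0, 3, 0, 5] -> [0, 0, 3, 0, 5]
Stage 2 (AMPLIFY 2): 0*2=0, 0*2=0, 3*2=6, 0*2=0, 5*2=10 -> [0, 0, 6, 0, 10]
Stage 3 (DIFF): s[0]=0, 0-0=0, 6-0=6, 0-6=-6, 10-0=10 -> [0, 0, 6, -6, 10]
Stage 4 (CLIP -5 14): clip(0,-5,14)=0, clip(0,-5,14)=0, clip(6,-5,14)=6, clip(-6,-5,14)=-5, clip(10,-5,14)=10 -> [0, 0, 6, -5, 10]
Stage 5 (OFFSET 3): 0+3=3, 0+3=3, 6+3=9, -5+3=-2, 10+3=13 -> [3, 3, 9, -2, 13]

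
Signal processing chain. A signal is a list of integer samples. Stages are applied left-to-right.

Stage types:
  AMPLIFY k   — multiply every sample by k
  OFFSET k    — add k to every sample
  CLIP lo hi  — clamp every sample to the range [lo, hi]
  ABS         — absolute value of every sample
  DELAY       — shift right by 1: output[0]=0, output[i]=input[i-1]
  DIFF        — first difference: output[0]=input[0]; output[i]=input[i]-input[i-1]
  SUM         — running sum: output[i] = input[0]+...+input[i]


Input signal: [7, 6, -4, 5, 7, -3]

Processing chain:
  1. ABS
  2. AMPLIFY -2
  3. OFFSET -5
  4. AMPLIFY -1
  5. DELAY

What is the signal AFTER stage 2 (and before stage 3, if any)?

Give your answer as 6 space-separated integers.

Answer: -14 -12 -8 -10 -14 -6

Derivation:
Input: [7, 6, -4, 5, 7, -3]
Stage 1 (ABS): |7|=7, |6|=6, |-4|=4, |5|=5, |7|=7, |-3|=3 -> [7, 6, 4, 5, 7, 3]
Stage 2 (AMPLIFY -2): 7*-2=-14, 6*-2=-12, 4*-2=-8, 5*-2=-10, 7*-2=-14, 3*-2=-6 -> [-14, -12, -8, -10, -14, -6]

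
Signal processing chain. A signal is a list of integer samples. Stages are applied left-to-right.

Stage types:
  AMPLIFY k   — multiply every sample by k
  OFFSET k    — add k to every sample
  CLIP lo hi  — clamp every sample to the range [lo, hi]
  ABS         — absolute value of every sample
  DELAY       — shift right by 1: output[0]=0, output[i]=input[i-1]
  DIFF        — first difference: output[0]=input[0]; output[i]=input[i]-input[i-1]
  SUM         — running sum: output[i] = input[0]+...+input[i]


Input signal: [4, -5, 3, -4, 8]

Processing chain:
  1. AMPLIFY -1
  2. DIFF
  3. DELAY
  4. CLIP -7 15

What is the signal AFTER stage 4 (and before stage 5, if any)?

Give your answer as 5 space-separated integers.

Input: [4, -5, 3, -4, 8]
Stage 1 (AMPLIFY -1): 4*-1=-4, -5*-1=5, 3*-1=-3, -4*-1=4, 8*-1=-8 -> [-4, 5, -3, 4, -8]
Stage 2 (DIFF): s[0]=-4, 5--4=9, -3-5=-8, 4--3=7, -8-4=-12 -> [-4, 9, -8, 7, -12]
Stage 3 (DELAY): [0, -4, 9, -8, 7] = [0, -4, 9, -8, 7] -> [0, -4, 9, -8, 7]
Stage 4 (CLIP -7 15): clip(0,-7,15)=0, clip(-4,-7,15)=-4, clip(9,-7,15)=9, clip(-8,-7,15)=-7, clip(7,-7,15)=7 -> [0, -4, 9, -7, 7]

Answer: 0 -4 9 -7 7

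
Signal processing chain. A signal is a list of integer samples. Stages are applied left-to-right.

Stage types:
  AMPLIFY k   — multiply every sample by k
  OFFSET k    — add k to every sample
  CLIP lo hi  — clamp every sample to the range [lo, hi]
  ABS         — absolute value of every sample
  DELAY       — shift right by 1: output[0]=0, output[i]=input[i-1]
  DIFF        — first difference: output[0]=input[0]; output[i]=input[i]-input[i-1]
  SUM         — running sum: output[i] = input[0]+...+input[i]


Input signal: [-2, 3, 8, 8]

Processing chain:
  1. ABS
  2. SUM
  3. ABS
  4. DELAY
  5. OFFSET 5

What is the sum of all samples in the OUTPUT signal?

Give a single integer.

Input: [-2, 3, 8, 8]
Stage 1 (ABS): |-2|=2, |3|=3, |8|=8, |8|=8 -> [2, 3, 8, 8]
Stage 2 (SUM): sum[0..0]=2, sum[0..1]=5, sum[0..2]=13, sum[0..3]=21 -> [2, 5, 13, 21]
Stage 3 (ABS): |2|=2, |5|=5, |13|=13, |21|=21 -> [2, 5, 13, 21]
Stage 4 (DELAY): [0, 2, 5, 13] = [0, 2, 5, 13] -> [0, 2, 5, 13]
Stage 5 (OFFSET 5): 0+5=5, 2+5=7, 5+5=10, 13+5=18 -> [5, 7, 10, 18]
Output sum: 40

Answer: 40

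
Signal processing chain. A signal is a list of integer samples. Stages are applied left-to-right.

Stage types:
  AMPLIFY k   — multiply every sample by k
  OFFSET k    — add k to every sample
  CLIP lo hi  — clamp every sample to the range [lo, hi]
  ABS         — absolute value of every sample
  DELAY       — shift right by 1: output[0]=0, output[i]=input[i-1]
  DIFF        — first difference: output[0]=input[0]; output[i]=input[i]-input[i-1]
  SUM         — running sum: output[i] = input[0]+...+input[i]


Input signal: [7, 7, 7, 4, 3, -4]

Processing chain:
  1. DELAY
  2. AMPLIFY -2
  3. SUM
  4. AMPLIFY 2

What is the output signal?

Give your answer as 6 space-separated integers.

Input: [7, 7, 7, 4, 3, -4]
Stage 1 (DELAY): [0, 7, 7, 7, 4, 3] = [0, 7, 7, 7, 4, 3] -> [0, 7, 7, 7, 4, 3]
Stage 2 (AMPLIFY -2): 0*-2=0, 7*-2=-14, 7*-2=-14, 7*-2=-14, 4*-2=-8, 3*-2=-6 -> [0, -14, -14, -14, -8, -6]
Stage 3 (SUM): sum[0..0]=0, sum[0..1]=-14, sum[0..2]=-28, sum[0..3]=-42, sum[0..4]=-50, sum[0..5]=-56 -> [0, -14, -28, -42, -50, -56]
Stage 4 (AMPLIFY 2): 0*2=0, -14*2=-28, -28*2=-56, -42*2=-84, -50*2=-100, -56*2=-112 -> [0, -28, -56, -84, -100, -112]

Answer: 0 -28 -56 -84 -100 -112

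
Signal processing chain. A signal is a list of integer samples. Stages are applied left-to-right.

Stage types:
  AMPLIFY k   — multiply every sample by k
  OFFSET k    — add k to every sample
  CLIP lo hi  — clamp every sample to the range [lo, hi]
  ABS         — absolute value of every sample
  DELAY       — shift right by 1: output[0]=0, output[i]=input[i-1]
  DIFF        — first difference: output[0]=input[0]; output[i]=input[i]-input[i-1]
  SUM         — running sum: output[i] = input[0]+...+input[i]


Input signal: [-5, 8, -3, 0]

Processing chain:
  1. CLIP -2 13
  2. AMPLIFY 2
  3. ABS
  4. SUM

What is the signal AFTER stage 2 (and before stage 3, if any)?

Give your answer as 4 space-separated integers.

Answer: -4 16 -4 0

Derivation:
Input: [-5, 8, -3, 0]
Stage 1 (CLIP -2 13): clip(-5,-2,13)=-2, clip(8,-2,13)=8, clip(-3,-2,13)=-2, clip(0,-2,13)=0 -> [-2, 8, -2, 0]
Stage 2 (AMPLIFY 2): -2*2=-4, 8*2=16, -2*2=-4, 0*2=0 -> [-4, 16, -4, 0]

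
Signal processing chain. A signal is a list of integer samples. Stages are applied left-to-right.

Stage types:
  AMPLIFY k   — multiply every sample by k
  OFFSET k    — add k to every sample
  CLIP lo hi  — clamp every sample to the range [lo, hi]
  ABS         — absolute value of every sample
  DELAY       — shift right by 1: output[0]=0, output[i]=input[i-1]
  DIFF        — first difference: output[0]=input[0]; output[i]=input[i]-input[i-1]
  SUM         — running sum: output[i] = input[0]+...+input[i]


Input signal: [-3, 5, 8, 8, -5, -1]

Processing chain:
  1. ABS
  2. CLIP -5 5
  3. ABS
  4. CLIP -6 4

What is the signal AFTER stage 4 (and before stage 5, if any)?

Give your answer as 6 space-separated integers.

Answer: 3 4 4 4 4 1

Derivation:
Input: [-3, 5, 8, 8, -5, -1]
Stage 1 (ABS): |-3|=3, |5|=5, |8|=8, |8|=8, |-5|=5, |-1|=1 -> [3, 5, 8, 8, 5, 1]
Stage 2 (CLIP -5 5): clip(3,-5,5)=3, clip(5,-5,5)=5, clip(8,-5,5)=5, clip(8,-5,5)=5, clip(5,-5,5)=5, clip(1,-5,5)=1 -> [3, 5, 5, 5, 5, 1]
Stage 3 (ABS): |3|=3, |5|=5, |5|=5, |5|=5, |5|=5, |1|=1 -> [3, 5, 5, 5, 5, 1]
Stage 4 (CLIP -6 4): clip(3,-6,4)=3, clip(5,-6,4)=4, clip(5,-6,4)=4, clip(5,-6,4)=4, clip(5,-6,4)=4, clip(1,-6,4)=1 -> [3, 4, 4, 4, 4, 1]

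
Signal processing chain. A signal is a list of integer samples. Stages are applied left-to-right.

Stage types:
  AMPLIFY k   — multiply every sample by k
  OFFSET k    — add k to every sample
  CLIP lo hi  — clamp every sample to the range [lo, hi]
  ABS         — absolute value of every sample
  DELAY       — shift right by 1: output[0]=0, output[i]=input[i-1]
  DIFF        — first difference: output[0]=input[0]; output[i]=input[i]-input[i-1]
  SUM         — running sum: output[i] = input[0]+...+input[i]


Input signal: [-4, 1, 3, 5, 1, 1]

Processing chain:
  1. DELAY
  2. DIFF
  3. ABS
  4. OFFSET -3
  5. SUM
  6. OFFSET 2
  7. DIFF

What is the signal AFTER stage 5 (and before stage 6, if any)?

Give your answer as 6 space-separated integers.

Input: [-4, 1, 3, 5, 1, 1]
Stage 1 (DELAY): [0, -4, 1, 3, 5, 1] = [0, -4, 1, 3, 5, 1] -> [0, -4, 1, 3, 5, 1]
Stage 2 (DIFF): s[0]=0, -4-0=-4, 1--4=5, 3-1=2, 5-3=2, 1-5=-4 -> [0, -4, 5, 2, 2, -4]
Stage 3 (ABS): |0|=0, |-4|=4, |5|=5, |2|=2, |2|=2, |-4|=4 -> [0, 4, 5, 2, 2, 4]
Stage 4 (OFFSET -3): 0+-3=-3, 4+-3=1, 5+-3=2, 2+-3=-1, 2+-3=-1, 4+-3=1 -> [-3, 1, 2, -1, -1, 1]
Stage 5 (SUM): sum[0..0]=-3, sum[0..1]=-2, sum[0..2]=0, sum[0..3]=-1, sum[0..4]=-2, sum[0..5]=-1 -> [-3, -2, 0, -1, -2, -1]

Answer: -3 -2 0 -1 -2 -1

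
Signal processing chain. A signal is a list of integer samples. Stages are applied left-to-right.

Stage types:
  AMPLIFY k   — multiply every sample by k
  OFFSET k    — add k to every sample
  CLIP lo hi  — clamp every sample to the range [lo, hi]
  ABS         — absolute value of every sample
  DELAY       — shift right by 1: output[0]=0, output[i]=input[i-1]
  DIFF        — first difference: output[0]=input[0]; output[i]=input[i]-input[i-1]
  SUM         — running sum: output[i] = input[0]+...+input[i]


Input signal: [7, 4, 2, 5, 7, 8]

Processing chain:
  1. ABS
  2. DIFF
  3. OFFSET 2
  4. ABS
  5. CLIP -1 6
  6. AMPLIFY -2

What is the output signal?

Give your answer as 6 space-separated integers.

Answer: -12 -2 0 -10 -8 -6

Derivation:
Input: [7, 4, 2, 5, 7, 8]
Stage 1 (ABS): |7|=7, |4|=4, |2|=2, |5|=5, |7|=7, |8|=8 -> [7, 4, 2, 5, 7, 8]
Stage 2 (DIFF): s[0]=7, 4-7=-3, 2-4=-2, 5-2=3, 7-5=2, 8-7=1 -> [7, -3, -2, 3, 2, 1]
Stage 3 (OFFSET 2): 7+2=9, -3+2=-1, -2+2=0, 3+2=5, 2+2=4, 1+2=3 -> [9, -1, 0, 5, 4, 3]
Stage 4 (ABS): |9|=9, |-1|=1, |0|=0, |5|=5, |4|=4, |3|=3 -> [9, 1, 0, 5, 4, 3]
Stage 5 (CLIP -1 6): clip(9,-1,6)=6, clip(1,-1,6)=1, clip(0,-1,6)=0, clip(5,-1,6)=5, clip(4,-1,6)=4, clip(3,-1,6)=3 -> [6, 1, 0, 5, 4, 3]
Stage 6 (AMPLIFY -2): 6*-2=-12, 1*-2=-2, 0*-2=0, 5*-2=-10, 4*-2=-8, 3*-2=-6 -> [-12, -2, 0, -10, -8, -6]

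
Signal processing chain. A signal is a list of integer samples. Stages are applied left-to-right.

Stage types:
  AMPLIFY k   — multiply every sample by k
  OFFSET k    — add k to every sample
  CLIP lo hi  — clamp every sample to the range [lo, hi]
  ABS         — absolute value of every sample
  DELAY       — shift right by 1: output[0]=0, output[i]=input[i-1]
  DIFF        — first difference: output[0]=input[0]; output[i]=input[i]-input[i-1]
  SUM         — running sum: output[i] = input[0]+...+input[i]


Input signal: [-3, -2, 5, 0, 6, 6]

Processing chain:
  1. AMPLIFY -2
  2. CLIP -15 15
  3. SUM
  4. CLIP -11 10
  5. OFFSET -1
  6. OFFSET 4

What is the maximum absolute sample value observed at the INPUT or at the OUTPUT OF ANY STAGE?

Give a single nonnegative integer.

Answer: 24

Derivation:
Input: [-3, -2, 5, 0, 6, 6] (max |s|=6)
Stage 1 (AMPLIFY -2): -3*-2=6, -2*-2=4, 5*-2=-10, 0*-2=0, 6*-2=-12, 6*-2=-12 -> [6, 4, -10, 0, -12, -12] (max |s|=12)
Stage 2 (CLIP -15 15): clip(6,-15,15)=6, clip(4,-15,15)=4, clip(-10,-15,15)=-10, clip(0,-15,15)=0, clip(-12,-15,15)=-12, clip(-12,-15,15)=-12 -> [6, 4, -10, 0, -12, -12] (max |s|=12)
Stage 3 (SUM): sum[0..0]=6, sum[0..1]=10, sum[0..2]=0, sum[0..3]=0, sum[0..4]=-12, sum[0..5]=-24 -> [6, 10, 0, 0, -12, -24] (max |s|=24)
Stage 4 (CLIP -11 10): clip(6,-11,10)=6, clip(10,-11,10)=10, clip(0,-11,10)=0, clip(0,-11,10)=0, clip(-12,-11,10)=-11, clip(-24,-11,10)=-11 -> [6, 10, 0, 0, -11, -11] (max |s|=11)
Stage 5 (OFFSET -1): 6+-1=5, 10+-1=9, 0+-1=-1, 0+-1=-1, -11+-1=-12, -11+-1=-12 -> [5, 9, -1, -1, -12, -12] (max |s|=12)
Stage 6 (OFFSET 4): 5+4=9, 9+4=13, -1+4=3, -1+4=3, -12+4=-8, -12+4=-8 -> [9, 13, 3, 3, -8, -8] (max |s|=13)
Overall max amplitude: 24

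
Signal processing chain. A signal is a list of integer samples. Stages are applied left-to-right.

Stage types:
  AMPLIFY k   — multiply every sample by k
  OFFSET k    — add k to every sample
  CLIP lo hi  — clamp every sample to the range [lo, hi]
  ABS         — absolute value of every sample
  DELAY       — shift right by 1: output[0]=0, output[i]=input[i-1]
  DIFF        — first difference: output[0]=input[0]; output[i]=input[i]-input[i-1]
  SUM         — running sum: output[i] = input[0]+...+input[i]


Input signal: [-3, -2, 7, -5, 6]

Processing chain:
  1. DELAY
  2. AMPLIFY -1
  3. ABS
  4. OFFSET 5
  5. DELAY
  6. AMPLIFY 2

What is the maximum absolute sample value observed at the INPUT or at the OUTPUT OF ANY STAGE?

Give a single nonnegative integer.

Answer: 24

Derivation:
Input: [-3, -2, 7, -5, 6] (max |s|=7)
Stage 1 (DELAY): [0, -3, -2, 7, -5] = [0, -3, -2, 7, -5] -> [0, -3, -2, 7, -5] (max |s|=7)
Stage 2 (AMPLIFY -1): 0*-1=0, -3*-1=3, -2*-1=2, 7*-1=-7, -5*-1=5 -> [0, 3, 2, -7, 5] (max |s|=7)
Stage 3 (ABS): |0|=0, |3|=3, |2|=2, |-7|=7, |5|=5 -> [0, 3, 2, 7, 5] (max |s|=7)
Stage 4 (OFFSET 5): 0+5=5, 3+5=8, 2+5=7, 7+5=12, 5+5=10 -> [5, 8, 7, 12, 10] (max |s|=12)
Stage 5 (DELAY): [0, 5, 8, 7, 12] = [0, 5, 8, 7, 12] -> [0, 5, 8, 7, 12] (max |s|=12)
Stage 6 (AMPLIFY 2): 0*2=0, 5*2=10, 8*2=16, 7*2=14, 12*2=24 -> [0, 10, 16, 14, 24] (max |s|=24)
Overall max amplitude: 24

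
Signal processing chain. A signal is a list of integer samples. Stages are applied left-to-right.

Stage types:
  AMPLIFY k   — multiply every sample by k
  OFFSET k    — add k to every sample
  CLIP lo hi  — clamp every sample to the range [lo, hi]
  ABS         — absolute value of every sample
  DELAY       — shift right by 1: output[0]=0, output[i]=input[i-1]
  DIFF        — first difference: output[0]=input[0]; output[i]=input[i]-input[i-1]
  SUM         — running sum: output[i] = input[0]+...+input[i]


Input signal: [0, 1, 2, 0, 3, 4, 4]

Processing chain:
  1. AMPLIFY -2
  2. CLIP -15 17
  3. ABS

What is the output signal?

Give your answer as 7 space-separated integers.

Input: [0, 1, 2, 0, 3, 4, 4]
Stage 1 (AMPLIFY -2): 0*-2=0, 1*-2=-2, 2*-2=-4, 0*-2=0, 3*-2=-6, 4*-2=-8, 4*-2=-8 -> [0, -2, -4, 0, -6, -8, -8]
Stage 2 (CLIP -15 17): clip(0,-15,17)=0, clip(-2,-15,17)=-2, clip(-4,-15,17)=-4, clip(0,-15,17)=0, clip(-6,-15,17)=-6, clip(-8,-15,17)=-8, clip(-8,-15,17)=-8 -> [0, -2, -4, 0, -6, -8, -8]
Stage 3 (ABS): |0|=0, |-2|=2, |-4|=4, |0|=0, |-6|=6, |-8|=8, |-8|=8 -> [0, 2, 4, 0, 6, 8, 8]

Answer: 0 2 4 0 6 8 8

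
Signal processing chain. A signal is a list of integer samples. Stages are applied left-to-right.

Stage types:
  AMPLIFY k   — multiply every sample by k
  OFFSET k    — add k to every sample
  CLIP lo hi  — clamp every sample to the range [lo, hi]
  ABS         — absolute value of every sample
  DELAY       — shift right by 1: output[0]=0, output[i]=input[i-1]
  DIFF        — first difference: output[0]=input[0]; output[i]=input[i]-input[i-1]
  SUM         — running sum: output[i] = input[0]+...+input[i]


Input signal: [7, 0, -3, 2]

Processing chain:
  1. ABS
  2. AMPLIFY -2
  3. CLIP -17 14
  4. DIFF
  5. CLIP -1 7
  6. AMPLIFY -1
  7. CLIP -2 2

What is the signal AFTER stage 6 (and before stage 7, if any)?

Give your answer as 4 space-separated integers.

Input: [7, 0, -3, 2]
Stage 1 (ABS): |7|=7, |0|=0, |-3|=3, |2|=2 -> [7, 0, 3, 2]
Stage 2 (AMPLIFY -2): 7*-2=-14, 0*-2=0, 3*-2=-6, 2*-2=-4 -> [-14, 0, -6, -4]
Stage 3 (CLIP -17 14): clip(-14,-17,14)=-14, clip(0,-17,14)=0, clip(-6,-17,14)=-6, clip(-4,-17,14)=-4 -> [-14, 0, -6, -4]
Stage 4 (DIFF): s[0]=-14, 0--14=14, -6-0=-6, -4--6=2 -> [-14, 14, -6, 2]
Stage 5 (CLIP -1 7): clip(-14,-1,7)=-1, clip(14,-1,7)=7, clip(-6,-1,7)=-1, clip(2,-1,7)=2 -> [-1, 7, -1, 2]
Stage 6 (AMPLIFY -1): -1*-1=1, 7*-1=-7, -1*-1=1, 2*-1=-2 -> [1, -7, 1, -2]

Answer: 1 -7 1 -2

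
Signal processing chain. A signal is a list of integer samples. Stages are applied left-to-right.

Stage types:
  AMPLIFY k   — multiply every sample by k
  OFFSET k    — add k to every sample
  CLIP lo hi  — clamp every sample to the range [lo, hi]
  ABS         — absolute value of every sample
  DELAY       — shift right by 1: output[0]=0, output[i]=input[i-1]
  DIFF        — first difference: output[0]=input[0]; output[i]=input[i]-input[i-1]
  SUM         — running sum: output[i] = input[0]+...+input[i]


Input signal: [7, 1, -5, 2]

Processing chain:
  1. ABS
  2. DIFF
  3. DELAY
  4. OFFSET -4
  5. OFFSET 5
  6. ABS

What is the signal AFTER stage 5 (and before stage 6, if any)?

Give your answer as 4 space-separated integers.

Answer: 1 8 -5 5

Derivation:
Input: [7, 1, -5, 2]
Stage 1 (ABS): |7|=7, |1|=1, |-5|=5, |2|=2 -> [7, 1, 5, 2]
Stage 2 (DIFF): s[0]=7, 1-7=-6, 5-1=4, 2-5=-3 -> [7, -6, 4, -3]
Stage 3 (DELAY): [0, 7, -6, 4] = [0, 7, -6, 4] -> [0, 7, -6, 4]
Stage 4 (OFFSET -4): 0+-4=-4, 7+-4=3, -6+-4=-10, 4+-4=0 -> [-4, 3, -10, 0]
Stage 5 (OFFSET 5): -4+5=1, 3+5=8, -10+5=-5, 0+5=5 -> [1, 8, -5, 5]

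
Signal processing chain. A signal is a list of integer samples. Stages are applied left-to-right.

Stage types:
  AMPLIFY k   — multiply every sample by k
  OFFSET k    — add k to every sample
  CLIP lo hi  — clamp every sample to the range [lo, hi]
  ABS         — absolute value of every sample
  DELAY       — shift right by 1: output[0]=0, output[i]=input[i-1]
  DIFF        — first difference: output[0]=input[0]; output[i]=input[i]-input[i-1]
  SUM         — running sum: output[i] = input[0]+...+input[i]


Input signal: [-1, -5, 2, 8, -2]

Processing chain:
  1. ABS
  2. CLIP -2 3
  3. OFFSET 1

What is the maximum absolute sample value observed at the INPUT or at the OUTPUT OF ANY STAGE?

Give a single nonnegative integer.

Answer: 8

Derivation:
Input: [-1, -5, 2, 8, -2] (max |s|=8)
Stage 1 (ABS): |-1|=1, |-5|=5, |2|=2, |8|=8, |-2|=2 -> [1, 5, 2, 8, 2] (max |s|=8)
Stage 2 (CLIP -2 3): clip(1,-2,3)=1, clip(5,-2,3)=3, clip(2,-2,3)=2, clip(8,-2,3)=3, clip(2,-2,3)=2 -> [1, 3, 2, 3, 2] (max |s|=3)
Stage 3 (OFFSET 1): 1+1=2, 3+1=4, 2+1=3, 3+1=4, 2+1=3 -> [2, 4, 3, 4, 3] (max |s|=4)
Overall max amplitude: 8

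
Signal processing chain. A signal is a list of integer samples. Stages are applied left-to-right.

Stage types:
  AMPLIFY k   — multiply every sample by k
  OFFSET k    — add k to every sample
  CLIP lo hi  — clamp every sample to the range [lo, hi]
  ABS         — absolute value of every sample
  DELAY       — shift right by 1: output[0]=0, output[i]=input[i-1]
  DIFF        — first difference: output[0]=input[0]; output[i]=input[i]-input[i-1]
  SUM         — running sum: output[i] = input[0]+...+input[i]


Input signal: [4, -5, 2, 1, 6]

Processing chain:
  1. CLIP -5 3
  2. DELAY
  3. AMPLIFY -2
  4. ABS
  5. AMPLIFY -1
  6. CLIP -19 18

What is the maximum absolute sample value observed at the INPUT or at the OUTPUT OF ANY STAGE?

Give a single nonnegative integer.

Input: [4, -5, 2, 1, 6] (max |s|=6)
Stage 1 (CLIP -5 3): clip(4,-5,3)=3, clip(-5,-5,3)=-5, clip(2,-5,3)=2, clip(1,-5,3)=1, clip(6,-5,3)=3 -> [3, -5, 2, 1, 3] (max |s|=5)
Stage 2 (DELAY): [0, 3, -5, 2, 1] = [0, 3, -5, 2, 1] -> [0, 3, -5, 2, 1] (max |s|=5)
Stage 3 (AMPLIFY -2): 0*-2=0, 3*-2=-6, -5*-2=10, 2*-2=-4, 1*-2=-2 -> [0, -6, 10, -4, -2] (max |s|=10)
Stage 4 (ABS): |0|=0, |-6|=6, |10|=10, |-4|=4, |-2|=2 -> [0, 6, 10, 4, 2] (max |s|=10)
Stage 5 (AMPLIFY -1): 0*-1=0, 6*-1=-6, 10*-1=-10, 4*-1=-4, 2*-1=-2 -> [0, -6, -10, -4, -2] (max |s|=10)
Stage 6 (CLIP -19 18): clip(0,-19,18)=0, clip(-6,-19,18)=-6, clip(-10,-19,18)=-10, clip(-4,-19,18)=-4, clip(-2,-19,18)=-2 -> [0, -6, -10, -4, -2] (max |s|=10)
Overall max amplitude: 10

Answer: 10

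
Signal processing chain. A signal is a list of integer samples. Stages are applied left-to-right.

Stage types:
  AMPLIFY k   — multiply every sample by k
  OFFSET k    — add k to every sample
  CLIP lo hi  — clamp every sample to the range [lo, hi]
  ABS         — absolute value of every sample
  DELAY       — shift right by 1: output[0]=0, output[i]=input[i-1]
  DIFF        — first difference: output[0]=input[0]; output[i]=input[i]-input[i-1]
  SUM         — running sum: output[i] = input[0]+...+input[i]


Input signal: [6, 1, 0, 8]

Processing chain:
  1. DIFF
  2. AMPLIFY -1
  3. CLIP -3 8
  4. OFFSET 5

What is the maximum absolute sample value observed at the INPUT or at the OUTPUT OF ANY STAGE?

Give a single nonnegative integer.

Input: [6, 1, 0, 8] (max |s|=8)
Stage 1 (DIFF): s[0]=6, 1-6=-5, 0-1=-1, 8-0=8 -> [6, -5, -1, 8] (max |s|=8)
Stage 2 (AMPLIFY -1): 6*-1=-6, -5*-1=5, -1*-1=1, 8*-1=-8 -> [-6, 5, 1, -8] (max |s|=8)
Stage 3 (CLIP -3 8): clip(-6,-3,8)=-3, clip(5,-3,8)=5, clip(1,-3,8)=1, clip(-8,-3,8)=-3 -> [-3, 5, 1, -3] (max |s|=5)
Stage 4 (OFFSET 5): -3+5=2, 5+5=10, 1+5=6, -3+5=2 -> [2, 10, 6, 2] (max |s|=10)
Overall max amplitude: 10

Answer: 10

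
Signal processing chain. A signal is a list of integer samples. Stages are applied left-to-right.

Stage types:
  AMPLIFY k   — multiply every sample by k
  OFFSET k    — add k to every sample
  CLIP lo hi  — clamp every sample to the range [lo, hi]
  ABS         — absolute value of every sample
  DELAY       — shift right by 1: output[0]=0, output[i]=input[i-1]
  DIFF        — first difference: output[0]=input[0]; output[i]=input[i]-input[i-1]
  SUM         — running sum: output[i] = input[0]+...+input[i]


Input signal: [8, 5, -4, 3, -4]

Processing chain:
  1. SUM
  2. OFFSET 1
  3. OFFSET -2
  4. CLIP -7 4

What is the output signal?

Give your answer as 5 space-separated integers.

Answer: 4 4 4 4 4

Derivation:
Input: [8, 5, -4, 3, -4]
Stage 1 (SUM): sum[0..0]=8, sum[0..1]=13, sum[0..2]=9, sum[0..3]=12, sum[0..4]=8 -> [8, 13, 9, 12, 8]
Stage 2 (OFFSET 1): 8+1=9, 13+1=14, 9+1=10, 12+1=13, 8+1=9 -> [9, 14, 10, 13, 9]
Stage 3 (OFFSET -2): 9+-2=7, 14+-2=12, 10+-2=8, 13+-2=11, 9+-2=7 -> [7, 12, 8, 11, 7]
Stage 4 (CLIP -7 4): clip(7,-7,4)=4, clip(12,-7,4)=4, clip(8,-7,4)=4, clip(11,-7,4)=4, clip(7,-7,4)=4 -> [4, 4, 4, 4, 4]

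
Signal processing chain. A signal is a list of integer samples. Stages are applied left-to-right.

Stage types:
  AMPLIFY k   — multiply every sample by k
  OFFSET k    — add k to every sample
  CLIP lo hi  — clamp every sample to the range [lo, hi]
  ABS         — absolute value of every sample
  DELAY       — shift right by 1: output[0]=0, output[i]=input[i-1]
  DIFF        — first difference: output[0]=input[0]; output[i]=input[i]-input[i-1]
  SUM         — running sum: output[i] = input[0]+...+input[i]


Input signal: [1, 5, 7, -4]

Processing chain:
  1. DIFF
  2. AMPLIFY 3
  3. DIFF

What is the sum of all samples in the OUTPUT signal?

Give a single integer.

Answer: -33

Derivation:
Input: [1, 5, 7, -4]
Stage 1 (DIFF): s[0]=1, 5-1=4, 7-5=2, -4-7=-11 -> [1, 4, 2, -11]
Stage 2 (AMPLIFY 3): 1*3=3, 4*3=12, 2*3=6, -11*3=-33 -> [3, 12, 6, -33]
Stage 3 (DIFF): s[0]=3, 12-3=9, 6-12=-6, -33-6=-39 -> [3, 9, -6, -39]
Output sum: -33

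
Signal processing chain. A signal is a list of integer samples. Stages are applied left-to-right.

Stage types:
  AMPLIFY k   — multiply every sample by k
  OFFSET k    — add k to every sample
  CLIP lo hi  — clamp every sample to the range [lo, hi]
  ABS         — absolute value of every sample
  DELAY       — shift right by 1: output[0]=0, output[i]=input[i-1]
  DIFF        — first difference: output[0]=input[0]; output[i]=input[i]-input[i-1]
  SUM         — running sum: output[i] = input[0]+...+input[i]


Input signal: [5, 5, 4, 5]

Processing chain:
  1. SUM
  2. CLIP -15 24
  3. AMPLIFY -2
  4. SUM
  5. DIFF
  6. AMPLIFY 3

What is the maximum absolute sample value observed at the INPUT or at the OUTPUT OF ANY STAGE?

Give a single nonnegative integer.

Answer: 114

Derivation:
Input: [5, 5, 4, 5] (max |s|=5)
Stage 1 (SUM): sum[0..0]=5, sum[0..1]=10, sum[0..2]=14, sum[0..3]=19 -> [5, 10, 14, 19] (max |s|=19)
Stage 2 (CLIP -15 24): clip(5,-15,24)=5, clip(10,-15,24)=10, clip(14,-15,24)=14, clip(19,-15,24)=19 -> [5, 10, 14, 19] (max |s|=19)
Stage 3 (AMPLIFY -2): 5*-2=-10, 10*-2=-20, 14*-2=-28, 19*-2=-38 -> [-10, -20, -28, -38] (max |s|=38)
Stage 4 (SUM): sum[0..0]=-10, sum[0..1]=-30, sum[0..2]=-58, sum[0..3]=-96 -> [-10, -30, -58, -96] (max |s|=96)
Stage 5 (DIFF): s[0]=-10, -30--10=-20, -58--30=-28, -96--58=-38 -> [-10, -20, -28, -38] (max |s|=38)
Stage 6 (AMPLIFY 3): -10*3=-30, -20*3=-60, -28*3=-84, -38*3=-114 -> [-30, -60, -84, -114] (max |s|=114)
Overall max amplitude: 114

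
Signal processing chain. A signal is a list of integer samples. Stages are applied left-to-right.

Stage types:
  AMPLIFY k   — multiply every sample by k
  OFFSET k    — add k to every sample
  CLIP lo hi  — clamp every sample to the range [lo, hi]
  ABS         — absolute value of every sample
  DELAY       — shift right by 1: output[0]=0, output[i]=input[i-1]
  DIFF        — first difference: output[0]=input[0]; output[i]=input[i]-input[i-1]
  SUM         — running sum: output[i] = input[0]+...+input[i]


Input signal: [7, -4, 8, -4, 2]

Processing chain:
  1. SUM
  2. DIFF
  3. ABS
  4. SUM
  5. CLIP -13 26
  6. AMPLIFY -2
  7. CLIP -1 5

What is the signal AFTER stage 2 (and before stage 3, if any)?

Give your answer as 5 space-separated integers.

Answer: 7 -4 8 -4 2

Derivation:
Input: [7, -4, 8, -4, 2]
Stage 1 (SUM): sum[0..0]=7, sum[0..1]=3, sum[0..2]=11, sum[0..3]=7, sum[0..4]=9 -> [7, 3, 11, 7, 9]
Stage 2 (DIFF): s[0]=7, 3-7=-4, 11-3=8, 7-11=-4, 9-7=2 -> [7, -4, 8, -4, 2]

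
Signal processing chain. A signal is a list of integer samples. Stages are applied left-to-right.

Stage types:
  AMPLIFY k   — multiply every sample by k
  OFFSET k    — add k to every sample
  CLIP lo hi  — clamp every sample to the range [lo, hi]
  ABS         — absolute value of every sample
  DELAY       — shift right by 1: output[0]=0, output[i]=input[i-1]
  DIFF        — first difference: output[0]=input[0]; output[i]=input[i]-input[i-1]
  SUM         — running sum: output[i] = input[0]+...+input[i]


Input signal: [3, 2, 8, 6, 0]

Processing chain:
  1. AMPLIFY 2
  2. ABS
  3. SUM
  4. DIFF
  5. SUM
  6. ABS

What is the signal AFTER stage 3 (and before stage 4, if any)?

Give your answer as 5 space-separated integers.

Input: [3, 2, 8, 6, 0]
Stage 1 (AMPLIFY 2): 3*2=6, 2*2=4, 8*2=16, 6*2=12, 0*2=0 -> [6, 4, 16, 12, 0]
Stage 2 (ABS): |6|=6, |4|=4, |16|=16, |12|=12, |0|=0 -> [6, 4, 16, 12, 0]
Stage 3 (SUM): sum[0..0]=6, sum[0..1]=10, sum[0..2]=26, sum[0..3]=38, sum[0..4]=38 -> [6, 10, 26, 38, 38]

Answer: 6 10 26 38 38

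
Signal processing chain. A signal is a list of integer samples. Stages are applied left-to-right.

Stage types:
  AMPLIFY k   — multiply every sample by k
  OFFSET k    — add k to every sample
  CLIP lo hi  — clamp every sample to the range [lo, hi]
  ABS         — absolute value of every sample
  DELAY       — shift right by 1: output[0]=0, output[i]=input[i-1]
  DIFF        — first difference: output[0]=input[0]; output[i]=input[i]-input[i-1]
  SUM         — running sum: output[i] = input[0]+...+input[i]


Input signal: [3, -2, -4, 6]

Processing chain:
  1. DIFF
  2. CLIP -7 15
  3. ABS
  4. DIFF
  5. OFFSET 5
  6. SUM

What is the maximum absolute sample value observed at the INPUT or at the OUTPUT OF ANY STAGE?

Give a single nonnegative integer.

Input: [3, -2, -4, 6] (max |s|=6)
Stage 1 (DIFF): s[0]=3, -2-3=-5, -4--2=-2, 6--4=10 -> [3, -5, -2, 10] (max |s|=10)
Stage 2 (CLIP -7 15): clip(3,-7,15)=3, clip(-5,-7,15)=-5, clip(-2,-7,15)=-2, clip(10,-7,15)=10 -> [3, -5, -2, 10] (max |s|=10)
Stage 3 (ABS): |3|=3, |-5|=5, |-2|=2, |10|=10 -> [3, 5, 2, 10] (max |s|=10)
Stage 4 (DIFF): s[0]=3, 5-3=2, 2-5=-3, 10-2=8 -> [3, 2, -3, 8] (max |s|=8)
Stage 5 (OFFSET 5): 3+5=8, 2+5=7, -3+5=2, 8+5=13 -> [8, 7, 2, 13] (max |s|=13)
Stage 6 (SUM): sum[0..0]=8, sum[0..1]=15, sum[0..2]=17, sum[0..3]=30 -> [8, 15, 17, 30] (max |s|=30)
Overall max amplitude: 30

Answer: 30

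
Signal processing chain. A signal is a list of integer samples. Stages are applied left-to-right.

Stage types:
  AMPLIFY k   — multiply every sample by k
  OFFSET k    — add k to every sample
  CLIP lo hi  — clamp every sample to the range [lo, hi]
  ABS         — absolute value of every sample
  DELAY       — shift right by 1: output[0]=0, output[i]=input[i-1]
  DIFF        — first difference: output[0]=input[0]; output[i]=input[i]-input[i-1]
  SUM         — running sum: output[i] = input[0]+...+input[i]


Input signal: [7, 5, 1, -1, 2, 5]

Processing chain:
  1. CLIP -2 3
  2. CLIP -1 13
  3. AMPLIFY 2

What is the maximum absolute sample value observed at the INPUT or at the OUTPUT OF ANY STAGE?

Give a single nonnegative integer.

Answer: 7

Derivation:
Input: [7, 5, 1, -1, 2, 5] (max |s|=7)
Stage 1 (CLIP -2 3): clip(7,-2,3)=3, clip(5,-2,3)=3, clip(1,-2,3)=1, clip(-1,-2,3)=-1, clip(2,-2,3)=2, clip(5,-2,3)=3 -> [3, 3, 1, -1, 2, 3] (max |s|=3)
Stage 2 (CLIP -1 13): clip(3,-1,13)=3, clip(3,-1,13)=3, clip(1,-1,13)=1, clip(-1,-1,13)=-1, clip(2,-1,13)=2, clip(3,-1,13)=3 -> [3, 3, 1, -1, 2, 3] (max |s|=3)
Stage 3 (AMPLIFY 2): 3*2=6, 3*2=6, 1*2=2, -1*2=-2, 2*2=4, 3*2=6 -> [6, 6, 2, -2, 4, 6] (max |s|=6)
Overall max amplitude: 7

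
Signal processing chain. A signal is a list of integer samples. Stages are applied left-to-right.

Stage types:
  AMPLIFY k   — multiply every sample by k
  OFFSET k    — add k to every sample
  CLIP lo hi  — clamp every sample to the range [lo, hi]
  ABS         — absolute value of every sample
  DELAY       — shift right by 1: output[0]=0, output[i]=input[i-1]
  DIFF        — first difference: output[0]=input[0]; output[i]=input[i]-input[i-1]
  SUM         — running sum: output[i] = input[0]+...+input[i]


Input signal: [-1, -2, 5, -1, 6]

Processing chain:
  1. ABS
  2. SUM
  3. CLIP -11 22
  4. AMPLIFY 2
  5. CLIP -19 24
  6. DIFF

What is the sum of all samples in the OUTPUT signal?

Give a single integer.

Answer: 24

Derivation:
Input: [-1, -2, 5, -1, 6]
Stage 1 (ABS): |-1|=1, |-2|=2, |5|=5, |-1|=1, |6|=6 -> [1, 2, 5, 1, 6]
Stage 2 (SUM): sum[0..0]=1, sum[0..1]=3, sum[0..2]=8, sum[0..3]=9, sum[0..4]=15 -> [1, 3, 8, 9, 15]
Stage 3 (CLIP -11 22): clip(1,-11,22)=1, clip(3,-11,22)=3, clip(8,-11,22)=8, clip(9,-11,22)=9, clip(15,-11,22)=15 -> [1, 3, 8, 9, 15]
Stage 4 (AMPLIFY 2): 1*2=2, 3*2=6, 8*2=16, 9*2=18, 15*2=30 -> [2, 6, 16, 18, 30]
Stage 5 (CLIP -19 24): clip(2,-19,24)=2, clip(6,-19,24)=6, clip(16,-19,24)=16, clip(18,-19,24)=18, clip(30,-19,24)=24 -> [2, 6, 16, 18, 24]
Stage 6 (DIFF): s[0]=2, 6-2=4, 16-6=10, 18-16=2, 24-18=6 -> [2, 4, 10, 2, 6]
Output sum: 24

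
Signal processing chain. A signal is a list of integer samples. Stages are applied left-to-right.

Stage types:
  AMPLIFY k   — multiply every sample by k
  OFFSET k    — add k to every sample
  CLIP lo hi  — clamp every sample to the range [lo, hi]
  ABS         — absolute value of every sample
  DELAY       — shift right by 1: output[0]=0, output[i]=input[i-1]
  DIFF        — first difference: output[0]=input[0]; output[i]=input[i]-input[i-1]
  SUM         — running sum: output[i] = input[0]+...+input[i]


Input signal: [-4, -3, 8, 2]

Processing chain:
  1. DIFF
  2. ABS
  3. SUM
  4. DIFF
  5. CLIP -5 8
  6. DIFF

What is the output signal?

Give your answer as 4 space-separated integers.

Answer: 4 -3 7 -2

Derivation:
Input: [-4, -3, 8, 2]
Stage 1 (DIFF): s[0]=-4, -3--4=1, 8--3=11, 2-8=-6 -> [-4, 1, 11, -6]
Stage 2 (ABS): |-4|=4, |1|=1, |11|=11, |-6|=6 -> [4, 1, 11, 6]
Stage 3 (SUM): sum[0..0]=4, sum[0..1]=5, sum[0..2]=16, sum[0..3]=22 -> [4, 5, 16, 22]
Stage 4 (DIFF): s[0]=4, 5-4=1, 16-5=11, 22-16=6 -> [4, 1, 11, 6]
Stage 5 (CLIP -5 8): clip(4,-5,8)=4, clip(1,-5,8)=1, clip(11,-5,8)=8, clip(6,-5,8)=6 -> [4, 1, 8, 6]
Stage 6 (DIFF): s[0]=4, 1-4=-3, 8-1=7, 6-8=-2 -> [4, -3, 7, -2]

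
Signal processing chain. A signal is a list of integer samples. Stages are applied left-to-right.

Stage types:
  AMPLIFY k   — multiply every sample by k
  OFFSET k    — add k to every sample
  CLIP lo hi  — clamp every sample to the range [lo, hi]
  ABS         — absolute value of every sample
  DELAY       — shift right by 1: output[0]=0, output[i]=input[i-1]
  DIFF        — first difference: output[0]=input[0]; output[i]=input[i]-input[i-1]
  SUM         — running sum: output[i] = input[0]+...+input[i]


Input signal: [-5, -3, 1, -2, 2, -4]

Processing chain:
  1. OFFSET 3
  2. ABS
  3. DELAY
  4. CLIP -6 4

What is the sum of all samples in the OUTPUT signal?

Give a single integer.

Input: [-5, -3, 1, -2, 2, -4]
Stage 1 (OFFSET 3): -5+3=-2, -3+3=0, 1+3=4, -2+3=1, 2+3=5, -4+3=-1 -> [-2, 0, 4, 1, 5, -1]
Stage 2 (ABS): |-2|=2, |0|=0, |4|=4, |1|=1, |5|=5, |-1|=1 -> [2, 0, 4, 1, 5, 1]
Stage 3 (DELAY): [0, 2, 0, 4, 1, 5] = [0, 2, 0, 4, 1, 5] -> [0, 2, 0, 4, 1, 5]
Stage 4 (CLIP -6 4): clip(0,-6,4)=0, clip(2,-6,4)=2, clip(0,-6,4)=0, clip(4,-6,4)=4, clip(1,-6,4)=1, clip(5,-6,4)=4 -> [0, 2, 0, 4, 1, 4]
Output sum: 11

Answer: 11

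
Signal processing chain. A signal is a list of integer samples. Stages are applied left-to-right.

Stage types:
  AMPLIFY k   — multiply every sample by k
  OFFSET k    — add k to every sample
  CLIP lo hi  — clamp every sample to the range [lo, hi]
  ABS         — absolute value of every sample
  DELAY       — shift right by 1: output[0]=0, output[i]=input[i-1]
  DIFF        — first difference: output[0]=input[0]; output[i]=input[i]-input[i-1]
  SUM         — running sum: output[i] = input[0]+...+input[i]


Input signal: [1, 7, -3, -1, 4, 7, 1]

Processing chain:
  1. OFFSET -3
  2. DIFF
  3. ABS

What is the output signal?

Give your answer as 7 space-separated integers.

Input: [1, 7, -3, -1, 4, 7, 1]
Stage 1 (OFFSET -3): 1+-3=-2, 7+-3=4, -3+-3=-6, -1+-3=-4, 4+-3=1, 7+-3=4, 1+-3=-2 -> [-2, 4, -6, -4, 1, 4, -2]
Stage 2 (DIFF): s[0]=-2, 4--2=6, -6-4=-10, -4--6=2, 1--4=5, 4-1=3, -2-4=-6 -> [-2, 6, -10, 2, 5, 3, -6]
Stage 3 (ABS): |-2|=2, |6|=6, |-10|=10, |2|=2, |5|=5, |3|=3, |-6|=6 -> [2, 6, 10, 2, 5, 3, 6]

Answer: 2 6 10 2 5 3 6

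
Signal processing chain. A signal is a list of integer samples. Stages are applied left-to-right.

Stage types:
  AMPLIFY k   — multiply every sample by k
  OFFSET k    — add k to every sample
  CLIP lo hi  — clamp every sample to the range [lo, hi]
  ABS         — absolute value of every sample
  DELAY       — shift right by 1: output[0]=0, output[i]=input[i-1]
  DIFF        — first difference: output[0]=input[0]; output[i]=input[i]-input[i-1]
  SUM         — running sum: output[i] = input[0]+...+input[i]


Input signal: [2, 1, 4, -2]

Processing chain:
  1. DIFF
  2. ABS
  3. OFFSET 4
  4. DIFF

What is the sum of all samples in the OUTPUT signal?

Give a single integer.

Answer: 10

Derivation:
Input: [2, 1, 4, -2]
Stage 1 (DIFF): s[0]=2, 1-2=-1, 4-1=3, -2-4=-6 -> [2, -1, 3, -6]
Stage 2 (ABS): |2|=2, |-1|=1, |3|=3, |-6|=6 -> [2, 1, 3, 6]
Stage 3 (OFFSET 4): 2+4=6, 1+4=5, 3+4=7, 6+4=10 -> [6, 5, 7, 10]
Stage 4 (DIFF): s[0]=6, 5-6=-1, 7-5=2, 10-7=3 -> [6, -1, 2, 3]
Output sum: 10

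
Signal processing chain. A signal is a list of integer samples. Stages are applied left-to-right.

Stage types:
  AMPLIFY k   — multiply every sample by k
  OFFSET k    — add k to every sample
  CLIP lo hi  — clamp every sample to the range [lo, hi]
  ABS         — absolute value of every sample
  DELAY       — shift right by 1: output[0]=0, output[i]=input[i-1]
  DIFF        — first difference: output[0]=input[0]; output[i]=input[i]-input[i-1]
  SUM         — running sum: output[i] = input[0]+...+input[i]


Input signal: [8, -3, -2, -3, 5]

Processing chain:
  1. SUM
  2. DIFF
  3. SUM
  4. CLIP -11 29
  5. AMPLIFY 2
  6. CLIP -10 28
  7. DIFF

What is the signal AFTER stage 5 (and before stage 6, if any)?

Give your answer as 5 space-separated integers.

Input: [8, -3, -2, -3, 5]
Stage 1 (SUM): sum[0..0]=8, sum[0..1]=5, sum[0..2]=3, sum[0..3]=0, sum[0..4]=5 -> [8, 5, 3, 0, 5]
Stage 2 (DIFF): s[0]=8, 5-8=-3, 3-5=-2, 0-3=-3, 5-0=5 -> [8, -3, -2, -3, 5]
Stage 3 (SUM): sum[0..0]=8, sum[0..1]=5, sum[0..2]=3, sum[0..3]=0, sum[0..4]=5 -> [8, 5, 3, 0, 5]
Stage 4 (CLIP -11 29): clip(8,-11,29)=8, clip(5,-11,29)=5, clip(3,-11,29)=3, clip(0,-11,29)=0, clip(5,-11,29)=5 -> [8, 5, 3, 0, 5]
Stage 5 (AMPLIFY 2): 8*2=16, 5*2=10, 3*2=6, 0*2=0, 5*2=10 -> [16, 10, 6, 0, 10]

Answer: 16 10 6 0 10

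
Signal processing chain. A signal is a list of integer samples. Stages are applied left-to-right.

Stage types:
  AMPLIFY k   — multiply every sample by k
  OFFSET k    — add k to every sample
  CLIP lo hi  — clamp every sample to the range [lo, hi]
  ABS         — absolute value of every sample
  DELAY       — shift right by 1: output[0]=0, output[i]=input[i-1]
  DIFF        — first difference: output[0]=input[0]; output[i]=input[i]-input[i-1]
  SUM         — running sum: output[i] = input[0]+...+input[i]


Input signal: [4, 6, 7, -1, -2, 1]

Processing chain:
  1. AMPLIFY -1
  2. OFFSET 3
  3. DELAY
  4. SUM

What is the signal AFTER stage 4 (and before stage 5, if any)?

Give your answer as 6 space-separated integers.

Input: [4, 6, 7, -1, -2, 1]
Stage 1 (AMPLIFY -1): 4*-1=-4, 6*-1=-6, 7*-1=-7, -1*-1=1, -2*-1=2, 1*-1=-1 -> [-4, -6, -7, 1, 2, -1]
Stage 2 (OFFSET 3): -4+3=-1, -6+3=-3, -7+3=-4, 1+3=4, 2+3=5, -1+3=2 -> [-1, -3, -4, 4, 5, 2]
Stage 3 (DELAY): [0, -1, -3, -4, 4, 5] = [0, -1, -3, -4, 4, 5] -> [0, -1, -3, -4, 4, 5]
Stage 4 (SUM): sum[0..0]=0, sum[0..1]=-1, sum[0..2]=-4, sum[0..3]=-8, sum[0..4]=-4, sum[0..5]=1 -> [0, -1, -4, -8, -4, 1]

Answer: 0 -1 -4 -8 -4 1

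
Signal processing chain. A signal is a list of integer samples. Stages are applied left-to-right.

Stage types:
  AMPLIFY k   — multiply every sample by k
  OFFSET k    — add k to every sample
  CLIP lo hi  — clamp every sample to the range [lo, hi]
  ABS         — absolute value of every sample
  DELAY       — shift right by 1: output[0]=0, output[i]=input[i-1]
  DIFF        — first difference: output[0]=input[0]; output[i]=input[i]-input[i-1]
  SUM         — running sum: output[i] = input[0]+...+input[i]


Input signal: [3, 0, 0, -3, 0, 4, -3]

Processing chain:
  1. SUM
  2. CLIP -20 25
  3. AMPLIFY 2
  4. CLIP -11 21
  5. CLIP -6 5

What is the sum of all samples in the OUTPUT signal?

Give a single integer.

Answer: 22

Derivation:
Input: [3, 0, 0, -3, 0, 4, -3]
Stage 1 (SUM): sum[0..0]=3, sum[0..1]=3, sum[0..2]=3, sum[0..3]=0, sum[0..4]=0, sum[0..5]=4, sum[0..6]=1 -> [3, 3, 3, 0, 0, 4, 1]
Stage 2 (CLIP -20 25): clip(3,-20,25)=3, clip(3,-20,25)=3, clip(3,-20,25)=3, clip(0,-20,25)=0, clip(0,-20,25)=0, clip(4,-20,25)=4, clip(1,-20,25)=1 -> [3, 3, 3, 0, 0, 4, 1]
Stage 3 (AMPLIFY 2): 3*2=6, 3*2=6, 3*2=6, 0*2=0, 0*2=0, 4*2=8, 1*2=2 -> [6, 6, 6, 0, 0, 8, 2]
Stage 4 (CLIP -11 21): clip(6,-11,21)=6, clip(6,-11,21)=6, clip(6,-11,21)=6, clip(0,-11,21)=0, clip(0,-11,21)=0, clip(8,-11,21)=8, clip(2,-11,21)=2 -> [6, 6, 6, 0, 0, 8, 2]
Stage 5 (CLIP -6 5): clip(6,-6,5)=5, clip(6,-6,5)=5, clip(6,-6,5)=5, clip(0,-6,5)=0, clip(0,-6,5)=0, clip(8,-6,5)=5, clip(2,-6,5)=2 -> [5, 5, 5, 0, 0, 5, 2]
Output sum: 22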